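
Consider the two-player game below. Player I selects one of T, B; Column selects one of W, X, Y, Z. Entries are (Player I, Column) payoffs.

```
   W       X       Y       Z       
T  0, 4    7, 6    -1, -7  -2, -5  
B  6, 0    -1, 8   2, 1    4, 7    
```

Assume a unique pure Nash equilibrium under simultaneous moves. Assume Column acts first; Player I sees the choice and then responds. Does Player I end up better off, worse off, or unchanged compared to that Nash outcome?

Backward induction with Column moving first.
- W → Player I plays B (best of 0, 6); Column gets 0.
- X → Player I plays T (best of 7, -1); Column gets 6.
- Y → Player I plays B (best of -1, 2); Column gets 1.
- Z → Player I plays B (best of -2, 4); Column gets 7.
Column's induced payoffs are 0, 6, 1, 7, so Column commits to Z. Subgame-perfect outcome: (B, Z) with payoffs (4, 7).
Under simultaneous play:
Player I's best replies: W→B; X→T; Y→B; Z→B.
Column's best replies: T→X; B→X.
Only (T, X) has each player best-responding; Nash payoffs (7, 6).
Player I earns 4 sequentially versus 7 at the Nash outcome: worse off.

worse off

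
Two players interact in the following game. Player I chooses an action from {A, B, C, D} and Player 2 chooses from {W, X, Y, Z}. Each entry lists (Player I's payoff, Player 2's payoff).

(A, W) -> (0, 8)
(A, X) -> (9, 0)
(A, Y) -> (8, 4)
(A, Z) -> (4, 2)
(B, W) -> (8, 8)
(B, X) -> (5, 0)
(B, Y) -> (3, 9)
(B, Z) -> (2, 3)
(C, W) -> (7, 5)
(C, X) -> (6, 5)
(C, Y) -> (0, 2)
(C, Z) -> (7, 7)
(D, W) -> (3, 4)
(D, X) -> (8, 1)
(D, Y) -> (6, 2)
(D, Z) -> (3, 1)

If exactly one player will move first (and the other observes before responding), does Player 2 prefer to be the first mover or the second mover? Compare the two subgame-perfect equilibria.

If Player I leads: Player 2's best replies are A→W, B→Y, C→Z, D→W; Player I's induced payoffs 0, 3, 7, 3; outcome (C, Z), payoffs (7, 7).
If Player 2 leads: Player I's best replies are W→B, X→A, Y→A, Z→C; Player 2's induced payoffs 8, 0, 4, 7; outcome (B, W), payoffs (8, 8).
Player 2 gets 8 moving first and 7 moving second, so Player 2 prefers to move first.

first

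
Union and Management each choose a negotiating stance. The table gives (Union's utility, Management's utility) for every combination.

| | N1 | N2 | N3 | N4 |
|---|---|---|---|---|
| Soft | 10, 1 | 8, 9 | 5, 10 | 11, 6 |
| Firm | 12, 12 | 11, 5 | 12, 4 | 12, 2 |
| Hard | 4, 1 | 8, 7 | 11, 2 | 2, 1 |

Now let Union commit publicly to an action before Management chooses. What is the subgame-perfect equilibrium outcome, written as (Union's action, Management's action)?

Backward induction with Union moving first.
- Soft → Management plays N3 (best of 1, 9, 10, 6); Union gets 5.
- Firm → Management plays N1 (best of 12, 5, 4, 2); Union gets 12.
- Hard → Management plays N2 (best of 1, 7, 2, 1); Union gets 8.
Among 5, 12, 8, the best is 12 at Firm. Subgame-perfect outcome: (Firm, N1) with payoffs (12, 12).

(Firm, N1)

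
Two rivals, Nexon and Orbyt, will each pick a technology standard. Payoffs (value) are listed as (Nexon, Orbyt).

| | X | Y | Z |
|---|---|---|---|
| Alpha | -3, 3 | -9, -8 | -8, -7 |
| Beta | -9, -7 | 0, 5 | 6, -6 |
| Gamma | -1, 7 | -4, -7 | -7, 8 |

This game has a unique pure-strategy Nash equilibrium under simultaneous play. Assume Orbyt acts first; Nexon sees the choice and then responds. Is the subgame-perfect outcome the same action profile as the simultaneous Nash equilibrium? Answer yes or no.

Nexon best-responds to each possible Orbyt move:
- X: BR = Gamma, leader payoff 7.
- Y: BR = Beta, leader payoff 5.
- Z: BR = Beta, leader payoff -6.
Maximizing over 7, 5, -6, Orbyt chooses X. Subgame-perfect outcome: (Gamma, X) with payoffs (-1, 7).
Under simultaneous play:
Nexon's best replies: X→Gamma; Y→Beta; Z→Beta.
Orbyt's best replies: Alpha→X; Beta→Y; Gamma→Z.
The unique mutual best reply is (Beta, Y), giving (0, 5).
Sequential outcome (Gamma, X) differs from the Nash profile (Beta, Y).

no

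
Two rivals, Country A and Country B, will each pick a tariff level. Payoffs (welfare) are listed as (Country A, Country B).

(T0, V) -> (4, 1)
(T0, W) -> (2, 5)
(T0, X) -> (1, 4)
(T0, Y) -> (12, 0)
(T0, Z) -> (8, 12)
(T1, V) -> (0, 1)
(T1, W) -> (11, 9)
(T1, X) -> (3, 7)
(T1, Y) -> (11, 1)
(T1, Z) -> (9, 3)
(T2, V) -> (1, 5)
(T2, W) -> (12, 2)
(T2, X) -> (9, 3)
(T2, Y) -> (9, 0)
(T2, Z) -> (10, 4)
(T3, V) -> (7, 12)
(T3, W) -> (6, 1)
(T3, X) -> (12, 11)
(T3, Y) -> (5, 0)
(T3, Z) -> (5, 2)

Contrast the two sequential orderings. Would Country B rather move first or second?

If Country A leads: Country B's best replies are T0→Z, T1→W, T2→V, T3→V; Country A's induced payoffs 8, 11, 1, 7; outcome (T1, W), payoffs (11, 9).
If Country B leads: Country A's best replies are V→T3, W→T2, X→T3, Y→T0, Z→T2; Country B's induced payoffs 12, 2, 11, 0, 4; outcome (T3, V), payoffs (7, 12).
Country B gets 12 moving first and 9 moving second, so Country B prefers to move first.

first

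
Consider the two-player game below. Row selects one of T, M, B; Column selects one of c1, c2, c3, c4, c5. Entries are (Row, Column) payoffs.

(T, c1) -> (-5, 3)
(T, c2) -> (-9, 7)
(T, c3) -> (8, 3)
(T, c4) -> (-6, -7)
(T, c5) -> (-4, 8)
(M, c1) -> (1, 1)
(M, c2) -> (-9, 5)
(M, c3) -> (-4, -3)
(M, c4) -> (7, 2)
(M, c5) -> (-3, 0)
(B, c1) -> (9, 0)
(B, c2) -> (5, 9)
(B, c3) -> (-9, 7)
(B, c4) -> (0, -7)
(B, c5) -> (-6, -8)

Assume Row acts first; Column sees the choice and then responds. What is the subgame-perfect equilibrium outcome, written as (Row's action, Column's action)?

Solve by backward induction (Row leads).
- T: BR = c5, leader payoff -4.
- M: BR = c2, leader payoff -9.
- B: BR = c2, leader payoff 5.
Among -4, -9, 5, the best is 5 at B. Subgame-perfect outcome: (B, c2) with payoffs (5, 9).

(B, c2)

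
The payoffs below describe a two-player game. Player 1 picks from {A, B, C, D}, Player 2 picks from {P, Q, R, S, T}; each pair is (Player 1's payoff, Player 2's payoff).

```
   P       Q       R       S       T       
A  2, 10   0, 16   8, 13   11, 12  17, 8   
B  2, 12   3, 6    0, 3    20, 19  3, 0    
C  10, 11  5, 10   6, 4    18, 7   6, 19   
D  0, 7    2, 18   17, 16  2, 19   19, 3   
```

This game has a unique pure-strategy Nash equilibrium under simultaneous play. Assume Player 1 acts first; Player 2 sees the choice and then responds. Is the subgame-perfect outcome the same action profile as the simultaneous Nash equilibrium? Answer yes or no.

Backward induction with Player 1 moving first.
- A: Player 2 compares 10, 16, 13, 12, 8 and picks Q; Player 1 would get 0.
- B: Player 2 compares 12, 6, 3, 19, 0 and picks S; Player 1 would get 20.
- C: Player 2 compares 11, 10, 4, 7, 19 and picks T; Player 1 would get 6.
- D: Player 2 compares 7, 18, 16, 19, 3 and picks S; Player 1 would get 2.
Maximizing over 0, 20, 6, 2, Player 1 chooses B. Subgame-perfect outcome: (B, S) with payoffs (20, 19).
Under simultaneous play:
Player 1's best replies: P→C; Q→C; R→D; S→B; T→D.
Player 2's best replies: A→Q; B→S; C→T; D→S.
Only (B, S) has each player best-responding; Nash payoffs (20, 19).
Sequential outcome (B, S) coincides with the Nash profile (B, S).

yes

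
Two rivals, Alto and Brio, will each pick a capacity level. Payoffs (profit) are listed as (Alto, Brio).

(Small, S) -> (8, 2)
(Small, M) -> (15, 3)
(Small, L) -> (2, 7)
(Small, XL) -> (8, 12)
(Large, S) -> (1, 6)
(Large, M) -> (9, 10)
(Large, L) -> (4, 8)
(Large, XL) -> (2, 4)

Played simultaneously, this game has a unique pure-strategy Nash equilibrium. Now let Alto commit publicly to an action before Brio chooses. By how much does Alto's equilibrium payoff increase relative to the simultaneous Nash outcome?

1

Brio best-responds to each possible Alto move:
- Small: BR = XL, leader payoff 8.
- Large: BR = M, leader payoff 9.
Alto's induced payoffs are 8, 9, so Alto commits to Large. Subgame-perfect outcome: (Large, M) with payoffs (9, 10).
For the simultaneous game, intersect best replies.
Alto's best replies: S→Small; M→Small; L→Large; XL→Small.
Brio's best replies: Small→XL; Large→M.
Only (Small, XL) has each player best-responding; Nash payoffs (8, 12).
Alto's commitment gain: 9 − 8 = 1.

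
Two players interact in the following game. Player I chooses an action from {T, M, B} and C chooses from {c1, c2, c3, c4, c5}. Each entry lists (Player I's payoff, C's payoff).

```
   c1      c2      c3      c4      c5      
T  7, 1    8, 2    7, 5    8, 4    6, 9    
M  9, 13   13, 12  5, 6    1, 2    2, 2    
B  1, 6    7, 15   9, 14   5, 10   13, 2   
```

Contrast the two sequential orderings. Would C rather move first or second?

If Player I leads: C's best replies are T→c5, M→c1, B→c2; Player I's induced payoffs 6, 9, 7; outcome (M, c1), payoffs (9, 13).
If C leads: Player I's best replies are c1→M, c2→M, c3→B, c4→T, c5→B; C's induced payoffs 13, 12, 14, 4, 2; outcome (B, c3), payoffs (9, 14).
C gets 14 moving first and 13 moving second, so C prefers to move first.

first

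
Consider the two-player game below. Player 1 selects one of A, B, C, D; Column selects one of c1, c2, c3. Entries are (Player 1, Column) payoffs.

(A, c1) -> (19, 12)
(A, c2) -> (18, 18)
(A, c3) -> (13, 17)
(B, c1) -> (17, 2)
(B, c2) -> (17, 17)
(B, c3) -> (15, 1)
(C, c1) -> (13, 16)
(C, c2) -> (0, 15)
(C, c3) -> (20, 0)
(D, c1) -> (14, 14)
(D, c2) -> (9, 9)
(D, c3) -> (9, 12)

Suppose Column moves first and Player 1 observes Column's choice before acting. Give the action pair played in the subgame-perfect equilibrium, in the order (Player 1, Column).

(A, c2)

Solve by backward induction (Column leads).
- c1 → Player 1 plays A (best of 19, 17, 13, 14); Column gets 12.
- c2 → Player 1 plays A (best of 18, 17, 0, 9); Column gets 18.
- c3 → Player 1 plays C (best of 13, 15, 20, 9); Column gets 0.
Among 12, 18, 0, the best is 18 at c2. Subgame-perfect outcome: (A, c2) with payoffs (18, 18).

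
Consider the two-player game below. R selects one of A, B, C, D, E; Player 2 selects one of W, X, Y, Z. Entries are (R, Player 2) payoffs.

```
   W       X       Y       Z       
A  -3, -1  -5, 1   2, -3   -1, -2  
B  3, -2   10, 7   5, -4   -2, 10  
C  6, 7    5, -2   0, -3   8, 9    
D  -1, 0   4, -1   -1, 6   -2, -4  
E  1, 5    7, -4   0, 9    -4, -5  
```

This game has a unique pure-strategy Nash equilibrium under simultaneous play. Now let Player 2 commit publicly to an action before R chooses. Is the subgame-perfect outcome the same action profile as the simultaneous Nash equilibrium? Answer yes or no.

yes

R best-responds to each possible Player 2 move:
- W: R compares -3, 3, 6, -1, 1 and picks C; Player 2 would get 7.
- X: R compares -5, 10, 5, 4, 7 and picks B; Player 2 would get 7.
- Y: R compares 2, 5, 0, -1, 0 and picks B; Player 2 would get -4.
- Z: R compares -1, -2, 8, -2, -4 and picks C; Player 2 would get 9.
Player 2's induced payoffs are 7, 7, -4, 9, so Player 2 commits to Z. Subgame-perfect outcome: (C, Z) with payoffs (8, 9).
For the simultaneous game, intersect best replies.
R's best replies: W→C; X→B; Y→B; Z→C.
Player 2's best replies: A→X; B→Z; C→Z; D→Y; E→Y.
The unique mutual best reply is (C, Z), giving (8, 9).
Sequential outcome (C, Z) coincides with the Nash profile (C, Z).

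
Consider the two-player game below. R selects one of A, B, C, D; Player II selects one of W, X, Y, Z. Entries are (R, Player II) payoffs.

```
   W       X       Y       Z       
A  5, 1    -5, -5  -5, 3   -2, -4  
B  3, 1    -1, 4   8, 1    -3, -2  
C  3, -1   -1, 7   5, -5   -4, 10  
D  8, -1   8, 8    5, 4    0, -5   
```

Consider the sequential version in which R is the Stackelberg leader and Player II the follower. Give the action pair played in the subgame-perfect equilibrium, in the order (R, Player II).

(D, X)

Work backward from Player II's decision.
- A: BR = Y, leader payoff -5.
- B: BR = X, leader payoff -1.
- C: BR = Z, leader payoff -4.
- D: BR = X, leader payoff 8.
Maximizing over -5, -1, -4, 8, R chooses D. Subgame-perfect outcome: (D, X) with payoffs (8, 8).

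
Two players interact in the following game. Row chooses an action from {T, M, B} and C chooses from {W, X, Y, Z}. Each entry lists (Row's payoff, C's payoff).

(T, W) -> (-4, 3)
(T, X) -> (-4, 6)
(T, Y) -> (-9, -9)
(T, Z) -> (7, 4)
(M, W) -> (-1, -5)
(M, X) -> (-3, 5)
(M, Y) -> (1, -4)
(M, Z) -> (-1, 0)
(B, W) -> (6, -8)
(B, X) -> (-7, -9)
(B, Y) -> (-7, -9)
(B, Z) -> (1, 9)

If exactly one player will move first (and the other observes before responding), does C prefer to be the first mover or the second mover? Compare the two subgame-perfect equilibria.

If Row leads: C's best replies are T→X, M→X, B→Z; Row's induced payoffs -4, -3, 1; outcome (B, Z), payoffs (1, 9).
If C leads: Row's best replies are W→B, X→M, Y→M, Z→T; C's induced payoffs -8, 5, -4, 4; outcome (M, X), payoffs (-3, 5).
C gets 5 moving first and 9 moving second, so C prefers to move second.

second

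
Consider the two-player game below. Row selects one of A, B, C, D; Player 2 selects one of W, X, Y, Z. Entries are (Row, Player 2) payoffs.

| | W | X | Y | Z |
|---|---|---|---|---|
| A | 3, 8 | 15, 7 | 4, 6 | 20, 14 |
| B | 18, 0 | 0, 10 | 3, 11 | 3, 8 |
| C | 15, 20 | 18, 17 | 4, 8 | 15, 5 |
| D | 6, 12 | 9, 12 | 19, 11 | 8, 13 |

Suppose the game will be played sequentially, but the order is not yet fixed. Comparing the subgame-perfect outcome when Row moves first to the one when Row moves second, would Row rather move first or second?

If Row leads: Player 2's best replies are A→Z, B→Y, C→W, D→Z; Row's induced payoffs 20, 3, 15, 8; outcome (A, Z), payoffs (20, 14).
If Player 2 leads: Row's best replies are W→B, X→C, Y→D, Z→A; Player 2's induced payoffs 0, 17, 11, 14; outcome (C, X), payoffs (18, 17).
Row gets 20 moving first and 18 moving second, so Row prefers to move first.

first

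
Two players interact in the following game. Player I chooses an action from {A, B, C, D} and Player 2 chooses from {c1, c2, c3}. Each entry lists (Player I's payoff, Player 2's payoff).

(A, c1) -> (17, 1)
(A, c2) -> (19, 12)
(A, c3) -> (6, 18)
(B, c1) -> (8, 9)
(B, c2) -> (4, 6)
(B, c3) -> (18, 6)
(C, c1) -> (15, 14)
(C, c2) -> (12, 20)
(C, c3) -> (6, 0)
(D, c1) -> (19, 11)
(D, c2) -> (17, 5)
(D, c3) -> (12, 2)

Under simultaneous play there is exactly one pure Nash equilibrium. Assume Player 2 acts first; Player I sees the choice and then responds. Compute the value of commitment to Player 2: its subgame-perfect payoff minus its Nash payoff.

Solve by backward induction (Player 2 leads).
- c1: BR = D, leader payoff 11.
- c2: BR = A, leader payoff 12.
- c3: BR = B, leader payoff 6.
Player 2's induced payoffs are 11, 12, 6, so Player 2 commits to c2. Subgame-perfect outcome: (A, c2) with payoffs (19, 12).
Now find the simultaneous Nash equilibrium.
Player I's best replies: c1→D; c2→A; c3→B.
Player 2's best replies: A→c3; B→c1; C→c2; D→c1.
Only (D, c1) has each player best-responding; Nash payoffs (19, 11).
Player 2's commitment gain: 12 − 11 = 1.

1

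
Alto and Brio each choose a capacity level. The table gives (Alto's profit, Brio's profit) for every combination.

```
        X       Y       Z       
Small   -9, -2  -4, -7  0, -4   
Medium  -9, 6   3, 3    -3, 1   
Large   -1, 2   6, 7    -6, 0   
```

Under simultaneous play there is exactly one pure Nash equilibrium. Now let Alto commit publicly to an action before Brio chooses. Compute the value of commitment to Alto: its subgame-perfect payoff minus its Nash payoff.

0

Backward induction with Alto moving first.
- Small: Brio compares -2, -7, -4 and picks X; Alto would get -9.
- Medium: Brio compares 6, 3, 1 and picks X; Alto would get -9.
- Large: Brio compares 2, 7, 0 and picks Y; Alto would get 6.
Among -9, -9, 6, the best is 6 at Large. Subgame-perfect outcome: (Large, Y) with payoffs (6, 7).
Under simultaneous play:
Alto's best replies: X→Large; Y→Large; Z→Small.
Brio's best replies: Small→X; Medium→X; Large→Y.
Only (Large, Y) has each player best-responding; Nash payoffs (6, 7).
Alto's commitment gain: 6 − 6 = 0.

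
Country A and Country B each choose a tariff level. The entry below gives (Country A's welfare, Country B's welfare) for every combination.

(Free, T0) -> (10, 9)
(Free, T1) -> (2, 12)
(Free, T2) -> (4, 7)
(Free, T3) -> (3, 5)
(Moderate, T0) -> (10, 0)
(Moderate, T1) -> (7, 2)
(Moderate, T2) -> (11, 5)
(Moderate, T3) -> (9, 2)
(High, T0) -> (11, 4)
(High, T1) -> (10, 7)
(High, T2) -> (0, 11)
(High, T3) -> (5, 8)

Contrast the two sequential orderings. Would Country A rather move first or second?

first

If Country A leads: Country B's best replies are Free→T1, Moderate→T2, High→T2; Country A's induced payoffs 2, 11, 0; outcome (Moderate, T2), payoffs (11, 5).
If Country B leads: Country A's best replies are T0→High, T1→High, T2→Moderate, T3→Moderate; Country B's induced payoffs 4, 7, 5, 2; outcome (High, T1), payoffs (10, 7).
Country A gets 11 moving first and 10 moving second, so Country A prefers to move first.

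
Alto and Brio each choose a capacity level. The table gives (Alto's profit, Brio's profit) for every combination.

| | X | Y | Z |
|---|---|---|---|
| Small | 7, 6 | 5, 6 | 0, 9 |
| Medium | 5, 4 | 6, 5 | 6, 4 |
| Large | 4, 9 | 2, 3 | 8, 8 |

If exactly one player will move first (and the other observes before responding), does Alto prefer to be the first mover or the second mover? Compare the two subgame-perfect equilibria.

second

If Alto leads: Brio's best replies are Small→Z, Medium→Y, Large→X; Alto's induced payoffs 0, 6, 4; outcome (Medium, Y), payoffs (6, 5).
If Brio leads: Alto's best replies are X→Small, Y→Medium, Z→Large; Brio's induced payoffs 6, 5, 8; outcome (Large, Z), payoffs (8, 8).
Alto gets 6 moving first and 8 moving second, so Alto prefers to move second.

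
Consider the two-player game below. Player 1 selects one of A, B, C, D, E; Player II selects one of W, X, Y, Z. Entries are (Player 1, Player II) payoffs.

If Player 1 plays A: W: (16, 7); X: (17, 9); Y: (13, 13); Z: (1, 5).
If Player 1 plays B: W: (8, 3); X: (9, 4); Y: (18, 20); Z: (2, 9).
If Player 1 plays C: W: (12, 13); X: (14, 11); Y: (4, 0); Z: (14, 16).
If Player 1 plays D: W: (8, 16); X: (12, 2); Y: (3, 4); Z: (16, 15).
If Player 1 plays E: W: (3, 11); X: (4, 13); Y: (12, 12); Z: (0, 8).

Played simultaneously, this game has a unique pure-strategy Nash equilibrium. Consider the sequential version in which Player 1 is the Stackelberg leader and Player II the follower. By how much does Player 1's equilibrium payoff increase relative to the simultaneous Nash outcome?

Work backward from Player II's decision.
- A → Player II plays Y (best of 7, 9, 13, 5); Player 1 gets 13.
- B → Player II plays Y (best of 3, 4, 20, 9); Player 1 gets 18.
- C → Player II plays Z (best of 13, 11, 0, 16); Player 1 gets 14.
- D → Player II plays W (best of 16, 2, 4, 15); Player 1 gets 8.
- E → Player II plays X (best of 11, 13, 12, 8); Player 1 gets 4.
Maximizing over 13, 18, 14, 8, 4, Player 1 chooses B. Subgame-perfect outcome: (B, Y) with payoffs (18, 20).
For the simultaneous game, intersect best replies.
Player 1's best replies: W→A; X→A; Y→B; Z→D.
Player II's best replies: A→Y; B→Y; C→Z; D→W; E→X.
Only (B, Y) has each player best-responding; Nash payoffs (18, 20).
Player 1's commitment gain: 18 − 18 = 0.

0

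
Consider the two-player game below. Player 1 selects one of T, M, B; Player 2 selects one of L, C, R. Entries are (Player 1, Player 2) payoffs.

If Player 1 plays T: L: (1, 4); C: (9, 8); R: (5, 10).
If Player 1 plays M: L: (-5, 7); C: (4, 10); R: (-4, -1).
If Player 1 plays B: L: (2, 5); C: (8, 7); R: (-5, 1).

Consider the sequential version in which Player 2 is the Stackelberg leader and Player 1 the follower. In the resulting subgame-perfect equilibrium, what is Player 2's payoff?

Backward induction with Player 2 moving first.
- L: Player 1 compares 1, -5, 2 and picks B; Player 2 would get 5.
- C: Player 1 compares 9, 4, 8 and picks T; Player 2 would get 8.
- R: Player 1 compares 5, -4, -5 and picks T; Player 2 would get 10.
Among 5, 8, 10, the best is 10 at R. Subgame-perfect outcome: (T, R) with payoffs (5, 10).

10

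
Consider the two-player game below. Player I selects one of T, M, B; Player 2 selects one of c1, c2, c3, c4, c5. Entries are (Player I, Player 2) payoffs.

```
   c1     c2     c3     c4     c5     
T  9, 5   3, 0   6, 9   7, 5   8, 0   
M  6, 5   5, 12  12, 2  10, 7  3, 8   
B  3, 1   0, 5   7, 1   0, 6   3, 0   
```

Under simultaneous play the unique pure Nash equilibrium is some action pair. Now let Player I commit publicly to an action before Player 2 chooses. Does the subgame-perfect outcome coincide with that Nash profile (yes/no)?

Solve by backward induction (Player I leads).
- T: Player 2 compares 5, 0, 9, 5, 0 and picks c3; Player I would get 6.
- M: Player 2 compares 5, 12, 2, 7, 8 and picks c2; Player I would get 5.
- B: Player 2 compares 1, 5, 1, 6, 0 and picks c4; Player I would get 0.
Among 6, 5, 0, the best is 6 at T. Subgame-perfect outcome: (T, c3) with payoffs (6, 9).
For the simultaneous game, intersect best replies.
Player I's best replies: c1→T; c2→M; c3→M; c4→M; c5→T.
Player 2's best replies: T→c3; M→c2; B→c4.
The unique mutual best reply is (M, c2), giving (5, 12).
Sequential outcome (T, c3) differs from the Nash profile (M, c2).

no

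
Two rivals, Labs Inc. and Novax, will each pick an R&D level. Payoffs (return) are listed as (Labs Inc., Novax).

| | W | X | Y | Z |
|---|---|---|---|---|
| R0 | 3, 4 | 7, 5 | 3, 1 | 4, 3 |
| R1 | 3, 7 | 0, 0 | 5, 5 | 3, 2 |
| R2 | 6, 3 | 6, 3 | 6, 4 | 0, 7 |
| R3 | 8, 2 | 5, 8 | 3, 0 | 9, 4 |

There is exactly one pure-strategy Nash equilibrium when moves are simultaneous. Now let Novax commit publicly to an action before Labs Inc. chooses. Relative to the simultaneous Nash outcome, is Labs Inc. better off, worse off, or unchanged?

unchanged

Solve by backward induction (Novax leads).
- W → Labs Inc. plays R3 (best of 3, 3, 6, 8); Novax gets 2.
- X → Labs Inc. plays R0 (best of 7, 0, 6, 5); Novax gets 5.
- Y → Labs Inc. plays R2 (best of 3, 5, 6, 3); Novax gets 4.
- Z → Labs Inc. plays R3 (best of 4, 3, 0, 9); Novax gets 4.
Among 2, 5, 4, 4, the best is 5 at X. Subgame-perfect outcome: (R0, X) with payoffs (7, 5).
Now find the simultaneous Nash equilibrium.
Labs Inc.'s best replies: W→R3; X→R0; Y→R2; Z→R3.
Novax's best replies: R0→X; R1→W; R2→Z; R3→X.
Only (R0, X) has each player best-responding; Nash payoffs (7, 5).
Labs Inc. earns 7 sequentially versus 7 at the Nash outcome: unchanged.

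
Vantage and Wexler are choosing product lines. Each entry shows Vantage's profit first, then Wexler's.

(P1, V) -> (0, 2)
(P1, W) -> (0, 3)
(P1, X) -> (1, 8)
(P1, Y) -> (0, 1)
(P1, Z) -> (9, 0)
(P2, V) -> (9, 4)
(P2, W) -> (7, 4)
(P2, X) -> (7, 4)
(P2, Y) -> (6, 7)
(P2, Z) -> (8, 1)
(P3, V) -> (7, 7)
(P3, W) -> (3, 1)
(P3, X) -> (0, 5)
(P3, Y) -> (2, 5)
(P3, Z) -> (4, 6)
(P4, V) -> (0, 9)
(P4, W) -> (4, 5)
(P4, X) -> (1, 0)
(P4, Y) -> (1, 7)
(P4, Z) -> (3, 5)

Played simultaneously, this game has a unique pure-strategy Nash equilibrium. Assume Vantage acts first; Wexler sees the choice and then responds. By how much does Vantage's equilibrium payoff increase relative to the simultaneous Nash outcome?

Wexler best-responds to each possible Vantage move:
- P1: BR = X, leader payoff 1.
- P2: BR = Y, leader payoff 6.
- P3: BR = V, leader payoff 7.
- P4: BR = V, leader payoff 0.
Maximizing over 1, 6, 7, 0, Vantage chooses P3. Subgame-perfect outcome: (P3, V) with payoffs (7, 7).
Under simultaneous play:
Vantage's best replies: V→P2; W→P2; X→P2; Y→P2; Z→P1.
Wexler's best replies: P1→X; P2→Y; P3→V; P4→V.
Only (P2, Y) has each player best-responding; Nash payoffs (6, 7).
Vantage's commitment gain: 7 − 6 = 1.

1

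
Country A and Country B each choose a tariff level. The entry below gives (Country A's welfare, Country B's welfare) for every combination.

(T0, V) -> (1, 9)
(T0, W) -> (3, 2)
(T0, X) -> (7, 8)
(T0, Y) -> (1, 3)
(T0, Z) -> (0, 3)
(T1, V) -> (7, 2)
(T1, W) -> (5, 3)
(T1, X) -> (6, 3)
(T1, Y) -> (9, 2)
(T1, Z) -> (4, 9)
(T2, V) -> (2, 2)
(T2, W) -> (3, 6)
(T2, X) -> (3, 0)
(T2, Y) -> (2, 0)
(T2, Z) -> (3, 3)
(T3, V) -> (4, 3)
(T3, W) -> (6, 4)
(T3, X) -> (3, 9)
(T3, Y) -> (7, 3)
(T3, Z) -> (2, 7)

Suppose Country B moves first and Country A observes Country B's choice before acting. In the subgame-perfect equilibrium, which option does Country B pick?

Country A best-responds to each possible Country B move:
- V: Country A compares 1, 7, 2, 4 and picks T1; Country B would get 2.
- W: Country A compares 3, 5, 3, 6 and picks T3; Country B would get 4.
- X: Country A compares 7, 6, 3, 3 and picks T0; Country B would get 8.
- Y: Country A compares 1, 9, 2, 7 and picks T1; Country B would get 2.
- Z: Country A compares 0, 4, 3, 2 and picks T1; Country B would get 9.
Country B's induced payoffs are 2, 4, 8, 2, 9, so Country B commits to Z. Subgame-perfect outcome: (T1, Z) with payoffs (4, 9).

Z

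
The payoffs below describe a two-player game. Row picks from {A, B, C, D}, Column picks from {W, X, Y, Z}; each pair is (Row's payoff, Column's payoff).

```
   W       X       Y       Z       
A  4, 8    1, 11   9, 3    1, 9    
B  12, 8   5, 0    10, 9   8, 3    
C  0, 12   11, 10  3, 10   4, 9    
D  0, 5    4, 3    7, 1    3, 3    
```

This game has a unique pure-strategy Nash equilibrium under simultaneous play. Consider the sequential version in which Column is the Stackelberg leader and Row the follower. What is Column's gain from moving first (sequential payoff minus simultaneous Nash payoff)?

Solve by backward induction (Column leads).
- W: BR = B, leader payoff 8.
- X: BR = C, leader payoff 10.
- Y: BR = B, leader payoff 9.
- Z: BR = B, leader payoff 3.
Among 8, 10, 9, 3, the best is 10 at X. Subgame-perfect outcome: (C, X) with payoffs (11, 10).
Under simultaneous play:
Row's best replies: W→B; X→C; Y→B; Z→B.
Column's best replies: A→X; B→Y; C→W; D→W.
The unique mutual best reply is (B, Y), giving (10, 9).
Column's commitment gain: 10 − 9 = 1.

1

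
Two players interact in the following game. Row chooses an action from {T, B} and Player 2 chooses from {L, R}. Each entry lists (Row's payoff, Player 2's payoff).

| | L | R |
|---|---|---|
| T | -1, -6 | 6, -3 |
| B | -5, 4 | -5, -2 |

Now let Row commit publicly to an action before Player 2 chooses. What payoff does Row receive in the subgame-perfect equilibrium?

Solve by backward induction (Row leads).
- T: BR = R, leader payoff 6.
- B: BR = L, leader payoff -5.
Maximizing over 6, -5, Row chooses T. Subgame-perfect outcome: (T, R) with payoffs (6, -3).

6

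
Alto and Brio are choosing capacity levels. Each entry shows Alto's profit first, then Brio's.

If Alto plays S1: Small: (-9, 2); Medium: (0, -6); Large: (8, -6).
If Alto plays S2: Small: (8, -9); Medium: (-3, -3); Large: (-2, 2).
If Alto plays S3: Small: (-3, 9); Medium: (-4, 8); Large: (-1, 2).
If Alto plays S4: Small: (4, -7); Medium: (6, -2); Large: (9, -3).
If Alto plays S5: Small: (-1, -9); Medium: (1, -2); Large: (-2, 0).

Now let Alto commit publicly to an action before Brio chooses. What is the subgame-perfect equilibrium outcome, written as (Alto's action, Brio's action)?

(S4, Medium)

Backward induction with Alto moving first.
- S1 → Brio plays Small (best of 2, -6, -6); Alto gets -9.
- S2 → Brio plays Large (best of -9, -3, 2); Alto gets -2.
- S3 → Brio plays Small (best of 9, 8, 2); Alto gets -3.
- S4 → Brio plays Medium (best of -7, -2, -3); Alto gets 6.
- S5 → Brio plays Large (best of -9, -2, 0); Alto gets -2.
Maximizing over -9, -2, -3, 6, -2, Alto chooses S4. Subgame-perfect outcome: (S4, Medium) with payoffs (6, -2).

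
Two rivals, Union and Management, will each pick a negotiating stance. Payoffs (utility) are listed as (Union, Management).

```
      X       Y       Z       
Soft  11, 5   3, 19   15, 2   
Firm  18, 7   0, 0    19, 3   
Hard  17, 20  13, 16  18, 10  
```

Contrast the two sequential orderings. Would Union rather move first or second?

If Union leads: Management's best replies are Soft→Y, Firm→X, Hard→X; Union's induced payoffs 3, 18, 17; outcome (Firm, X), payoffs (18, 7).
If Management leads: Union's best replies are X→Firm, Y→Hard, Z→Firm; Management's induced payoffs 7, 16, 3; outcome (Hard, Y), payoffs (13, 16).
Union gets 18 moving first and 13 moving second, so Union prefers to move first.

first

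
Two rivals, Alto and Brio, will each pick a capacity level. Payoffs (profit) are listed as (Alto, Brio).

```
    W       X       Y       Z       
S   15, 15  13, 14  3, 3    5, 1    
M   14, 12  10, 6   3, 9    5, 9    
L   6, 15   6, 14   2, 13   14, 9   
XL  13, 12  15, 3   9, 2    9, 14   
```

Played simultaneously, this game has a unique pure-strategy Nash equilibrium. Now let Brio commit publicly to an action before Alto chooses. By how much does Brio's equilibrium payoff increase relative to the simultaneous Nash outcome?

Backward induction with Brio moving first.
- W → Alto plays S (best of 15, 14, 6, 13); Brio gets 15.
- X → Alto plays XL (best of 13, 10, 6, 15); Brio gets 3.
- Y → Alto plays XL (best of 3, 3, 2, 9); Brio gets 2.
- Z → Alto plays L (best of 5, 5, 14, 9); Brio gets 9.
Among 15, 3, 2, 9, the best is 15 at W. Subgame-perfect outcome: (S, W) with payoffs (15, 15).
Under simultaneous play:
Alto's best replies: W→S; X→XL; Y→XL; Z→L.
Brio's best replies: S→W; M→W; L→W; XL→Z.
Only (S, W) has each player best-responding; Nash payoffs (15, 15).
Brio's commitment gain: 15 − 15 = 0.

0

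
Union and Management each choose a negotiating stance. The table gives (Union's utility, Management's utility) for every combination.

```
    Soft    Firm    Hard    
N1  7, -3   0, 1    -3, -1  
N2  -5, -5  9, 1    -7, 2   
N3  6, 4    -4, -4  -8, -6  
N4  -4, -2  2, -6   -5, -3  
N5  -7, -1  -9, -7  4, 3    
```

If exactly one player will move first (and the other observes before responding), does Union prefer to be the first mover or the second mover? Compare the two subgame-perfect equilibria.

If Union leads: Management's best replies are N1→Firm, N2→Hard, N3→Soft, N4→Soft, N5→Hard; Union's induced payoffs 0, -7, 6, -4, 4; outcome (N3, Soft), payoffs (6, 4).
If Management leads: Union's best replies are Soft→N1, Firm→N2, Hard→N5; Management's induced payoffs -3, 1, 3; outcome (N5, Hard), payoffs (4, 3).
Union gets 6 moving first and 4 moving second, so Union prefers to move first.

first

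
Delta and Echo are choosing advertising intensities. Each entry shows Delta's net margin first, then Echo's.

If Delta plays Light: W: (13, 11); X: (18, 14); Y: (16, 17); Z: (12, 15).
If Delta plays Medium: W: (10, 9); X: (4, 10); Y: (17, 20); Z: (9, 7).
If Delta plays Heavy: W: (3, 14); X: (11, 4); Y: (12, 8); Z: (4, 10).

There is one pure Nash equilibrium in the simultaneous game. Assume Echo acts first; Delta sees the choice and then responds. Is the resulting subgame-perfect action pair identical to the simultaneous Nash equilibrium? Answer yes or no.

yes

Delta best-responds to each possible Echo move:
- W: Delta compares 13, 10, 3 and picks Light; Echo would get 11.
- X: Delta compares 18, 4, 11 and picks Light; Echo would get 14.
- Y: Delta compares 16, 17, 12 and picks Medium; Echo would get 20.
- Z: Delta compares 12, 9, 4 and picks Light; Echo would get 15.
Echo's induced payoffs are 11, 14, 20, 15, so Echo commits to Y. Subgame-perfect outcome: (Medium, Y) with payoffs (17, 20).
Under simultaneous play:
Delta's best replies: W→Light; X→Light; Y→Medium; Z→Light.
Echo's best replies: Light→Y; Medium→Y; Heavy→W.
Only (Medium, Y) has each player best-responding; Nash payoffs (17, 20).
Sequential outcome (Medium, Y) coincides with the Nash profile (Medium, Y).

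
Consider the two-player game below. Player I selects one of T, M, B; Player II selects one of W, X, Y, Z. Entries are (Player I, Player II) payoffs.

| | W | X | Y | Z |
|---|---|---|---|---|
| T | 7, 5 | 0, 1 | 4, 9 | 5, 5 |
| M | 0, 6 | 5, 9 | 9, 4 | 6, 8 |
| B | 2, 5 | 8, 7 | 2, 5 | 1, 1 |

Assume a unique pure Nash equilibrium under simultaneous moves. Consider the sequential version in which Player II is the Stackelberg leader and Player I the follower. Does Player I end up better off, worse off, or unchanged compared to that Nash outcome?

worse off

Player I best-responds to each possible Player II move:
- W: BR = T, leader payoff 5.
- X: BR = B, leader payoff 7.
- Y: BR = M, leader payoff 4.
- Z: BR = M, leader payoff 8.
Player II's induced payoffs are 5, 7, 4, 8, so Player II commits to Z. Subgame-perfect outcome: (M, Z) with payoffs (6, 8).
Now find the simultaneous Nash equilibrium.
Player I's best replies: W→T; X→B; Y→M; Z→M.
Player II's best replies: T→Y; M→X; B→X.
The unique mutual best reply is (B, X), giving (8, 7).
Player I earns 6 sequentially versus 8 at the Nash outcome: worse off.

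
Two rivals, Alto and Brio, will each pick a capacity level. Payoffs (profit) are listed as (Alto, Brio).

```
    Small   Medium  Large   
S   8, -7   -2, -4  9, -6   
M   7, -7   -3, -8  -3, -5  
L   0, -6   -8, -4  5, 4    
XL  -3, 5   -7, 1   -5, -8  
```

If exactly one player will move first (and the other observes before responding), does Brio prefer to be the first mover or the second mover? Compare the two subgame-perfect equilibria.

second

If Alto leads: Brio's best replies are S→Medium, M→Large, L→Large, XL→Small; Alto's induced payoffs -2, -3, 5, -3; outcome (L, Large), payoffs (5, 4).
If Brio leads: Alto's best replies are Small→S, Medium→S, Large→S; Brio's induced payoffs -7, -4, -6; outcome (S, Medium), payoffs (-2, -4).
Brio gets -4 moving first and 4 moving second, so Brio prefers to move second.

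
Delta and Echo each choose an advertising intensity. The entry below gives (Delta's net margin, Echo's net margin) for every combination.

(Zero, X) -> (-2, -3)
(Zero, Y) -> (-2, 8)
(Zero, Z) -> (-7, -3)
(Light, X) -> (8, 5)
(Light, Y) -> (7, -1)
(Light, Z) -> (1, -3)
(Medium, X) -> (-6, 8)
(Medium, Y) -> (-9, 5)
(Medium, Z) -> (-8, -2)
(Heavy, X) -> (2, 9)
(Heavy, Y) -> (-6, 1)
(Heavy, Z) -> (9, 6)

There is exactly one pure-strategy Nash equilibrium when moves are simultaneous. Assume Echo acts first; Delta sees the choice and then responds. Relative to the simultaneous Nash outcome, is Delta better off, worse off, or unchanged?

better off

Work backward from Delta's decision.
- X: BR = Light, leader payoff 5.
- Y: BR = Light, leader payoff -1.
- Z: BR = Heavy, leader payoff 6.
Maximizing over 5, -1, 6, Echo chooses Z. Subgame-perfect outcome: (Heavy, Z) with payoffs (9, 6).
For the simultaneous game, intersect best replies.
Delta's best replies: X→Light; Y→Light; Z→Heavy.
Echo's best replies: Zero→Y; Light→X; Medium→X; Heavy→X.
The unique mutual best reply is (Light, X), giving (8, 5).
Delta earns 9 sequentially versus 8 at the Nash outcome: better off.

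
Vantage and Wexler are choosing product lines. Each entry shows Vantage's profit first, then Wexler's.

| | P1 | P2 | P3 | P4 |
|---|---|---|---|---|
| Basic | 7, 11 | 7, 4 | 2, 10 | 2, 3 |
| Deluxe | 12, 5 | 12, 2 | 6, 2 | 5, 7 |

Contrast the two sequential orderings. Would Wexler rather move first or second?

second

If Vantage leads: Wexler's best replies are Basic→P1, Deluxe→P4; Vantage's induced payoffs 7, 5; outcome (Basic, P1), payoffs (7, 11).
If Wexler leads: Vantage's best replies are P1→Deluxe, P2→Deluxe, P3→Deluxe, P4→Deluxe; Wexler's induced payoffs 5, 2, 2, 7; outcome (Deluxe, P4), payoffs (5, 7).
Wexler gets 7 moving first and 11 moving second, so Wexler prefers to move second.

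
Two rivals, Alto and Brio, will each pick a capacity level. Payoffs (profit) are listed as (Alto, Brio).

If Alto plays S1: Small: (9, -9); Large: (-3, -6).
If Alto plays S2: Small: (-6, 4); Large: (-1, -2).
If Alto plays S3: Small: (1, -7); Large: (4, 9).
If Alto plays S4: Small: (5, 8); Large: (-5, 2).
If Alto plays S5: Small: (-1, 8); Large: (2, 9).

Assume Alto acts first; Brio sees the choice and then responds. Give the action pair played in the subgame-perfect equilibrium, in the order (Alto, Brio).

Solve by backward induction (Alto leads).
- S1: Brio compares -9, -6 and picks Large; Alto would get -3.
- S2: Brio compares 4, -2 and picks Small; Alto would get -6.
- S3: Brio compares -7, 9 and picks Large; Alto would get 4.
- S4: Brio compares 8, 2 and picks Small; Alto would get 5.
- S5: Brio compares 8, 9 and picks Large; Alto would get 2.
Alto's induced payoffs are -3, -6, 4, 5, 2, so Alto commits to S4. Subgame-perfect outcome: (S4, Small) with payoffs (5, 8).

(S4, Small)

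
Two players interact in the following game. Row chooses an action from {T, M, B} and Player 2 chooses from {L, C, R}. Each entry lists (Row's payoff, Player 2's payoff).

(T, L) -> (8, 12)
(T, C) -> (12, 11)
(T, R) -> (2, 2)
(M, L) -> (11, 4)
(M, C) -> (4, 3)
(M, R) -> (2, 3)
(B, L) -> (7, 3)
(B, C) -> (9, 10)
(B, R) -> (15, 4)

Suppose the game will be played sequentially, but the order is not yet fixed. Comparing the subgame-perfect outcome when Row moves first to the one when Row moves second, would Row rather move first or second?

second

If Row leads: Player 2's best replies are T→L, M→L, B→C; Row's induced payoffs 8, 11, 9; outcome (M, L), payoffs (11, 4).
If Player 2 leads: Row's best replies are L→M, C→T, R→B; Player 2's induced payoffs 4, 11, 4; outcome (T, C), payoffs (12, 11).
Row gets 11 moving first and 12 moving second, so Row prefers to move second.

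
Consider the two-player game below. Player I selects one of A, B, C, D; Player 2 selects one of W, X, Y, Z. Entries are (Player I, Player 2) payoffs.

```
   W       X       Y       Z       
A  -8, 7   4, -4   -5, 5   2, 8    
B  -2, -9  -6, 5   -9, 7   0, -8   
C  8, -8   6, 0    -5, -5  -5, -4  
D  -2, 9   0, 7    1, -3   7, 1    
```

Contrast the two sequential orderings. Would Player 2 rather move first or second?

If Player I leads: Player 2's best replies are A→Z, B→Y, C→X, D→W; Player I's induced payoffs 2, -9, 6, -2; outcome (C, X), payoffs (6, 0).
If Player 2 leads: Player I's best replies are W→C, X→C, Y→D, Z→D; Player 2's induced payoffs -8, 0, -3, 1; outcome (D, Z), payoffs (7, 1).
Player 2 gets 1 moving first and 0 moving second, so Player 2 prefers to move first.

first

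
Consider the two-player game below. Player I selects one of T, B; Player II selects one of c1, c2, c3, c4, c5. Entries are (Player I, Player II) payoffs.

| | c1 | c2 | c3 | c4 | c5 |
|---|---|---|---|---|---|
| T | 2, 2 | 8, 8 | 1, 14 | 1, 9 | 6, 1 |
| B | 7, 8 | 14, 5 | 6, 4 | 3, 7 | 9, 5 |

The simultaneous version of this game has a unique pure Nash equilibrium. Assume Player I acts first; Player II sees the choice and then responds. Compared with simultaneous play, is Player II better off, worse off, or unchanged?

unchanged

Player II best-responds to each possible Player I move:
- T → Player II plays c3 (best of 2, 8, 14, 9, 1); Player I gets 1.
- B → Player II plays c1 (best of 8, 5, 4, 7, 5); Player I gets 7.
Maximizing over 1, 7, Player I chooses B. Subgame-perfect outcome: (B, c1) with payoffs (7, 8).
Now find the simultaneous Nash equilibrium.
Player I's best replies: c1→B; c2→B; c3→B; c4→B; c5→B.
Player II's best replies: T→c3; B→c1.
The unique mutual best reply is (B, c1), giving (7, 8).
Player II earns 8 sequentially versus 8 at the Nash outcome: unchanged.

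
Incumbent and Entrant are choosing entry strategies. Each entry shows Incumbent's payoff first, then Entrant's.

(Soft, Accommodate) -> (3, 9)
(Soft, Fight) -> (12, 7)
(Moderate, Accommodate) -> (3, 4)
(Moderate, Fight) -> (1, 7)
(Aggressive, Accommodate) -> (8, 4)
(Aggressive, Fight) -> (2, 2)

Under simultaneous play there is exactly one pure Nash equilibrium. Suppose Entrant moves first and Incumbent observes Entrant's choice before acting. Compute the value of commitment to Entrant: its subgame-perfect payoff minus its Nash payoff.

Incumbent best-responds to each possible Entrant move:
- Accommodate: BR = Aggressive, leader payoff 4.
- Fight: BR = Soft, leader payoff 7.
Among 4, 7, the best is 7 at Fight. Subgame-perfect outcome: (Soft, Fight) with payoffs (12, 7).
Under simultaneous play:
Incumbent's best replies: Accommodate→Aggressive; Fight→Soft.
Entrant's best replies: Soft→Accommodate; Moderate→Fight; Aggressive→Accommodate.
The unique mutual best reply is (Aggressive, Accommodate), giving (8, 4).
Entrant's commitment gain: 7 − 4 = 3.

3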